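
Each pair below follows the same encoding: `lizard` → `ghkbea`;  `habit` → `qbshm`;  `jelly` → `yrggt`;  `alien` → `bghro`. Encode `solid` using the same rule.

vfgha

l(11)→g(6) and i(8)→h(7) fit y≡17x+1 (mod 26); the inverse of 17 mod 26 is 23. This is an affine cipher: with a=0,…,z=25, each position x becomes (17x+1) mod 26.
Applying it to solid: s(18)→17·18+1≡21=v; o(14)→17·14+1≡5=f; l(11)→17·11+1≡6=g; i(8)→17·8+1≡7=h; d(3)→17·3+1≡0=a (all mod 26).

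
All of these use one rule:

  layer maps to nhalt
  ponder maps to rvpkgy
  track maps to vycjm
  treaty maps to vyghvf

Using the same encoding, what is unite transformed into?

Shifts by position in layer: pos 0: l→n (+2), pos 1: a→h (+7), pos 2: y→a (+2), pos 3: e→l (+7) — repeating every 2. It's a Vigenère-style cipher with numeric key [2,7]: position i shifts by key[i mod 2].
Applying it to unite: u+2=w, n+7=u, i+2=k, t+7=a, e+2=g.

wukag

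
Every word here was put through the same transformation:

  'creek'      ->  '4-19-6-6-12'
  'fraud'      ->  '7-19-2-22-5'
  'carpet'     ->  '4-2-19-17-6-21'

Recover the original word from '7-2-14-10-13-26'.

family

Each letter is replaced by its alphabet position (a=1..z=26) + 1.
Reversing it on 7-2-14-10-13-26: 7→(7−1)÷1=6=f, 2→(2−1)÷1=1=a, 14→(14−1)÷1=13=m, 10→(10−1)÷1=9=i, 13→(13−1)÷1=12=l, 26→(26−1)÷1=25=y.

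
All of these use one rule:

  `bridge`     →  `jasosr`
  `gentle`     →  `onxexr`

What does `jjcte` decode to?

In bridge: b→j is +8, r→a is +9, i→s is +10, d→o is +11 — the shift increases by 1 each position. The shift increases by 1 at each position, starting from +8: 8, 9, 10, ….
Reversing it on jjcte: j−8=b, j−9=a, c−10=s, t−11=i, e−12=s.

basis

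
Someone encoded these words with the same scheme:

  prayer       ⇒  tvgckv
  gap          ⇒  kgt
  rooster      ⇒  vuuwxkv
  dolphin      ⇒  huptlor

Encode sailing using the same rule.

Two shifts are in play — +6 for a/e/i/o/u, +4 for every other letter.
Applying it to sailing: s(cons)+4=w, a(vowel)+6=g, i(vowel)+6=o, l(cons)+4=p, i(vowel)+6=o, n(cons)+4=r, g(cons)+4=k.

wgopork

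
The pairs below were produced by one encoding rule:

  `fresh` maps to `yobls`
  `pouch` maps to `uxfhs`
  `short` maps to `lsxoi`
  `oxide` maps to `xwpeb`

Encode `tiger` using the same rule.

Each letter's alphabet position (a=0..z=25) is mapped through 23·x+13 mod 26 — an affine cipher.
For tiger: t(19)→23·19+13≡8=i; i(8)→23·8+13≡15=p; g(6)→23·6+13≡21=v; e(4)→23·4+13≡1=b; r(17)→23·17+13≡14=o (all mod 26).

ipvbo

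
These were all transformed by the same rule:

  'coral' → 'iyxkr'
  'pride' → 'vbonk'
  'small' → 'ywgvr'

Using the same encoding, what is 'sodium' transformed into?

Shifts by position in coral: pos 0: c→i (+6), pos 1: o→y (+10), pos 2: r→x (+6), pos 3: a→k (+10) — repeating every 2. A repeating key of period 2 is used — shifts +6, +10 over and over.
For sodium: s+6=y, o+10=y, d+6=j, i+10=s, u+6=a, m+10=w.

yyjsaw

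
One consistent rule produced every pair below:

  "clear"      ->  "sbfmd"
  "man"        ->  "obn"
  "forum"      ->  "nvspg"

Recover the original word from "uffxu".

The output letters match the input read backwards, each shifted +1: clear reversed is raelc. Read the word backwards and shift each letter +1.
Decoding uffxu: shift back: u−1=t, f−1=e, f−1=e, x−1=w, u−1=t → teewt; then reverse → tweet.

tweet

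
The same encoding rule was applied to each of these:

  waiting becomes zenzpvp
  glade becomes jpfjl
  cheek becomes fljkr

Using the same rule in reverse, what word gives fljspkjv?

Each letter shifts forward by (position + 3), i.e. 3, 4, 5, … — the shift grows by one for each successive letter.
Decoding fljspkjv: f−3=c, l−4=h, j−5=e, s−6=m, p−7=i, k−8=c, j−9=a, v−10=l.

chemical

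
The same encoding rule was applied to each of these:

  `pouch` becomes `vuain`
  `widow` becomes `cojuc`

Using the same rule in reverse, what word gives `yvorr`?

This is a Caesar cipher with shift 6.
Reversing it on yvorr: y−6=s, v−6=p, o−6=i, r−6=l, r−6=l.

spill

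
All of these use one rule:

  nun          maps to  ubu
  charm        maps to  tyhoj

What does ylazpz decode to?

sister

Read the word backwards and shift each letter +7.
Decoding ylazpz: shift back: y−7=r, l−7=e, a−7=t, z−7=s, p−7=i, z−7=s → retsis; then reverse → sister.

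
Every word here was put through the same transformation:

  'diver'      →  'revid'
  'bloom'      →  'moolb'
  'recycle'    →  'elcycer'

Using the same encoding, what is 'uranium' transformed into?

The output letters match the input read backwards: diver reversed is revid. It's just the letters in reverse order.
Applying it to uranium: reverse → muinaru.

muinaru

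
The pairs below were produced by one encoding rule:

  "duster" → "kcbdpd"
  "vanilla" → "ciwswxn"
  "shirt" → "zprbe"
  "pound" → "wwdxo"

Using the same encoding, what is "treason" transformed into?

In duster: d→k is +7, u→c is +8, s→b is +9, t→d is +10 — the shift increases by 1 each position. Each letter shifts forward by (position + 7), i.e. 7, 8, 9, … — the shift grows by one for each successive letter.
Applying it to treason: t+7=a, r+8=z, e+9=n, a+10=k, s+11=d, o+12=a, n+13=a.

aznkdaa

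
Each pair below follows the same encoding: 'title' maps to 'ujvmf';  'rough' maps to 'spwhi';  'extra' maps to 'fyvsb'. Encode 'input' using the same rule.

Shifts by position in title: pos 0: t→u (+1), pos 1: i→j (+1), pos 2: t→v (+2), pos 3: l→m (+1), pos 4: e→f (+1) — repeating every 3. The shifts repeat in a cycle of length 3: positions 0,1,… shift by +1, +1, +2, then the pattern repeats.
On input: i+1=j, n+1=o, p+2=r, u+1=v, t+1=u.

jorvu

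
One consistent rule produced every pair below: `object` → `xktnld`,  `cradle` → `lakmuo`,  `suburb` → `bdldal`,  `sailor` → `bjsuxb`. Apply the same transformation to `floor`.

ouyxa

Shifts by position in object: pos 0: o→x (+9), pos 1: b→k (+9), pos 2: j→t (+10), pos 3: e→n (+9), pos 4: c→l (+9), pos 5: t→d (+10) — repeating every 3. The shifts repeat in a cycle of length 3: positions 0,1,… shift by +9, +9, +10, then the pattern repeats.
For floor: f+9=o, l+9=u, o+10=y, o+9=x, r+9=a.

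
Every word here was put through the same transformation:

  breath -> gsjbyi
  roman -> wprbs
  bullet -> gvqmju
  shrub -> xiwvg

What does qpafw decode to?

Shifts by position in breath: pos 0: b→g (+5), pos 1: r→s (+1), pos 2: e→j (+5), pos 3: a→b (+1) — repeating every 2. It's a Vigenère-style cipher with numeric key [5,1]: position i shifts by key[i mod 2].
Reversing it on qpafw: q−5=l, p−1=o, a−5=v, f−1=e, w−5=r.

lover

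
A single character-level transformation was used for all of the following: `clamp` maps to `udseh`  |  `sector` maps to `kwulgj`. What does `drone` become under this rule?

vjgfw

Compare letters: c→u is +18, l→d is +18, a→s is +18 — a constant shift. Every letter moves 18 places later in the alphabet, wrapping around z→a.
For drone: d+18=v, r+18=j, o+18=g, n+18=f, e+18=w.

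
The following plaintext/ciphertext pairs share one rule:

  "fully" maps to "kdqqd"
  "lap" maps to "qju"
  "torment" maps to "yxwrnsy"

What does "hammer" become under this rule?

The shift depends on letter class: consonant f→k is +5, but vowel u→d is +9. The rule splits by letter class: vowels +9, consonants +5.
Applying it to hammer: h(cons)+5=m, a(vowel)+9=j, m(cons)+5=r, m(cons)+5=r, e(vowel)+9=n, r(cons)+5=w.

mjrrnw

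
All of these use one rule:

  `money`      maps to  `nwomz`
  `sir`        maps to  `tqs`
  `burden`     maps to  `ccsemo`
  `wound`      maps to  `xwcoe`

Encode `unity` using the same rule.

coquz

The rule splits by letter class: vowels +8, consonants +1.
On unity: u(vowel)+8=c, n(cons)+1=o, i(vowel)+8=q, t(cons)+1=u, y(cons)+1=z.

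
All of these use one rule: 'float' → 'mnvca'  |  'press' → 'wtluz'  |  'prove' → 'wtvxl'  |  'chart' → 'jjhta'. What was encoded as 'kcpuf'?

Shifts by position in float: pos 0: f→m (+7), pos 1: l→n (+2), pos 2: o→v (+7), pos 3: a→c (+2) — repeating every 2. A repeating key of period 2 is used — shifts +7, +2 over and over.
Undoing it on kcpuf: k−7=d, c−2=a, p−7=i, u−2=s, f−7=y.

daisy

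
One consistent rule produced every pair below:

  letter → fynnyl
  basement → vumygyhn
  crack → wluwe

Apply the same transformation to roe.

liy

Compare letters: l→f is +20, e→y is +20, t→n is +20 — a constant shift. It's a constant shift of +20 (ROT20).
Applying it to roe: r+20=l, o+20=i, e+20=y.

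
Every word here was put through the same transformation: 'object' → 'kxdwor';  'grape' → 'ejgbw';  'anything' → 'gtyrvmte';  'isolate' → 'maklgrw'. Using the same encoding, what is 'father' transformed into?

o(14)→k(10) and b(1)→x(23) fit y≡17x+6 (mod 26); the inverse of 17 mod 26 is 23. This is an affine cipher: with a=0,…,z=25, each position x becomes (17x+6) mod 26.
For father: f(5)→17·5+6≡13=n; a(0)→17·0+6≡6=g; t(19)→17·19+6≡17=r; h(7)→17·7+6≡21=v; e(4)→17·4+6≡22=w; r(17)→17·17+6≡9=j (all mod 26).

ngrvwj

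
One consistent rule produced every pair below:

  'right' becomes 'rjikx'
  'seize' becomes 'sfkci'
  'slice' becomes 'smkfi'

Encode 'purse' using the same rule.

pvtvi

In right: r→r is +0, i→j is +1, g→i is +2, h→k is +3 — the shift increases by 1 each position. Letter i (0-indexed) is shifted by i+0, so successive shifts are 0, 1, 2, ….
Applying it to purse: p+0=p, u+1=v, r+2=t, s+3=v, e+4=i.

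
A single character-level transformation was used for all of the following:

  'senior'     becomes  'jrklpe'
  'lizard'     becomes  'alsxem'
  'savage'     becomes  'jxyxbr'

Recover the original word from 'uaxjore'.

plaster

s(18)→j(9) and e(4)→r(17) fit y≡5x+23 (mod 26); the inverse of 5 mod 26 is 21. Treating letters as 0–25, the rule is x ↦ 5x + 23 (mod 26).
Undoing it on uaxjore: u(20)→21·(20−23)≡15=p; a(0)→21·(0−23)≡11=l; x(23)→21·(23−23)≡0=a; j(9)→21·(9−23)≡18=s; o(14)→21·(14−23)≡19=t; r(17)→21·(17−23)≡4=e; e(4)→21·(4−23)≡17=r (all mod 26).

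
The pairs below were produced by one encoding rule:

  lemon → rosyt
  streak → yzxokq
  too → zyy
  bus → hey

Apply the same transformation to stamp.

The shift depends on letter class: consonant l→r is +6, but vowel e→o is +10. Vowels shift forward by 10 and consonants shift forward by 6.
On stamp: s(cons)+6=y, t(cons)+6=z, a(vowel)+10=k, m(cons)+6=s, p(cons)+6=v.

yzksv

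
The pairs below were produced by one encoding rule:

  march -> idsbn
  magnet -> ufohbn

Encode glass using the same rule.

The output letters match the input read backwards, each shifted +1: march reversed is hcram. Read the word backwards and shift each letter +1.
For glass: reverse → ssalg; then shift: s+1=t, s+1=t, a+1=b, l+1=m, g+1=h.

ttbmh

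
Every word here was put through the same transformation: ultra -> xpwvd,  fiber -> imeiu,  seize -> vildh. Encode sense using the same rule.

viqwh

Shifts by position in ultra: pos 0: u→x (+3), pos 1: l→p (+4), pos 2: t→w (+3), pos 3: r→v (+4) — repeating every 2. The shifts repeat in a cycle of length 2: positions 0,1,… shift by +3, +4, then the pattern repeats.
For sense: s+3=v, e+4=i, n+3=q, s+4=w, e+3=h.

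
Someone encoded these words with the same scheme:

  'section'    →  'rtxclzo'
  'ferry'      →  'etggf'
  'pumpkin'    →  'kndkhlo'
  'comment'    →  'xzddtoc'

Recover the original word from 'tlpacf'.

Treating letters as 0–25, the rule is x ↦ 11x + 1 (mod 26).
Undoing it on tlpacf: t(19)→19·(19−1)≡4=e; l(11)→19·(11−1)≡8=i; p(15)→19·(15−1)≡6=g; a(0)→19·(0−1)≡7=h; c(2)→19·(2−1)≡19=t; f(5)→19·(5−1)≡24=y (all mod 26).

eighty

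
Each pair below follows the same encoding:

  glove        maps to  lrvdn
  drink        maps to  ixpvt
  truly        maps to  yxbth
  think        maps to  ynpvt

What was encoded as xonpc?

sight

In glove: g→l is +5, l→r is +6, o→v is +7, v→d is +8 — the shift increases by 1 each position. Letter i (0-indexed) is shifted by i+5, so successive shifts are 5, 6, 7, ….
Reversing it on xonpc: x−5=s, o−6=i, n−7=g, p−8=h, c−9=t.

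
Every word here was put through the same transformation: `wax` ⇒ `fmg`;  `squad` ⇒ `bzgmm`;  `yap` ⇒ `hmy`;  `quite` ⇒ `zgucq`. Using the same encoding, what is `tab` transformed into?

cmk

The shift depends on letter class: consonant w→f is +9, but vowel a→m is +12. Two shifts are in play — +12 for a/e/i/o/u, +9 for every other letter.
Applying it to tab: t(cons)+9=c, a(vowel)+12=m, b(cons)+9=k.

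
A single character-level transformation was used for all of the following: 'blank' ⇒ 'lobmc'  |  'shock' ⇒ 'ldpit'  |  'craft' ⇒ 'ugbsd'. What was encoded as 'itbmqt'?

splash

The output letters match the input read backwards, each shifted +1: blank reversed is knalb. Two steps: reverse the string, then apply a Caesar shift of +1.
Decoding itbmqt: shift back: i−1=h, t−1=s, b−1=a, m−1=l, q−1=p, t−1=s → hsalps; then reverse → splash.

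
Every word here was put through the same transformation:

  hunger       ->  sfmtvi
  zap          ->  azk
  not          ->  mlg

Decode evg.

vet

Each pair mirrors across the alphabet (h↔s, u↔f, n↔m): positions sum to 25. Each letter is replaced by its mirror in the alphabet: a↔z, b↔y, c↔x, and so on (the Atbash cipher).
Decoding evg: e↔v, v↔e, g↔t.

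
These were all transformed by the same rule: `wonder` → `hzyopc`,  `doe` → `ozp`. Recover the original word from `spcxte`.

Compare letters: w→h is +11, o→z is +11, n→y is +11 — a constant shift. It's a constant shift of +11 (ROT11).
Undoing it on spcxte: s−11=h, p−11=e, c−11=r, x−11=m, t−11=i, e−11=t.

hermit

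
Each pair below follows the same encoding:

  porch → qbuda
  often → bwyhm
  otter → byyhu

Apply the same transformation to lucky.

indtv

p(15)→q(16) and o(14)→b(1) fit y≡15x+25 (mod 26); the inverse of 15 mod 26 is 7. This is an affine cipher: with a=0,…,z=25, each position x becomes (15x+25) mod 26.
For lucky: l(11)→15·11+25≡8=i; u(20)→15·20+25≡13=n; c(2)→15·2+25≡3=d; k(10)→15·10+25≡19=t; y(24)→15·24+25≡21=v (all mod 26).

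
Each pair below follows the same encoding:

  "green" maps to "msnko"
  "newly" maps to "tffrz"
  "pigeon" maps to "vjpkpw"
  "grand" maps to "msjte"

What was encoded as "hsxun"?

broom

The shifts repeat in a cycle of length 3: positions 0,1,… shift by +6, +1, +9, then the pattern repeats.
Undoing it on hsxun: h−6=b, s−1=r, x−9=o, u−6=o, n−1=m.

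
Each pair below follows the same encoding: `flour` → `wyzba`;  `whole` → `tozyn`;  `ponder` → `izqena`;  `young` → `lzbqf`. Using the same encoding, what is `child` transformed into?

f(5)→w(22) and l(11)→y(24) fit y≡9x+3 (mod 26); the inverse of 9 mod 26 is 3. Treating letters as 0–25, the rule is x ↦ 9x + 3 (mod 26).
For child: c(2)→9·2+3≡21=v; h(7)→9·7+3≡14=o; i(8)→9·8+3≡23=x; l(11)→9·11+3≡24=y; d(3)→9·3+3≡4=e (all mod 26).

voxye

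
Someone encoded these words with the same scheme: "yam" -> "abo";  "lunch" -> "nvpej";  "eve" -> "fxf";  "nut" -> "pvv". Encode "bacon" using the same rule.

The shift depends on letter class: consonant y→a is +2, but vowel a→b is +1. The rule splits by letter class: vowels +1, consonants +2.
For bacon: b(cons)+2=d, a(vowel)+1=b, c(cons)+2=e, o(vowel)+1=p, n(cons)+2=p.

dbepp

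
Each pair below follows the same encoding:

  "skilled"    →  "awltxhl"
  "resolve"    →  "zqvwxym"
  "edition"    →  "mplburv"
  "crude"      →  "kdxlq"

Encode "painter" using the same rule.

xmlvfhz

Shifts by position in skilled: pos 0: s→a (+8), pos 1: k→w (+12), pos 2: i→l (+3), pos 3: l→t (+8), pos 4: l→x (+12), pos 5: e→h (+3) — repeating every 3. The shifts repeat in a cycle of length 3: positions 0,1,… shift by +8, +12, +3, then the pattern repeats.
For painter: p+8=x, a+12=m, i+3=l, n+8=v, t+12=f, e+3=h, r+8=z.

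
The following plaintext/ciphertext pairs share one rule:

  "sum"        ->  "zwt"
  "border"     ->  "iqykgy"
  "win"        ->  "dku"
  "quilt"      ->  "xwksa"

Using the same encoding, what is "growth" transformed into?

Vowels shift forward by 2 and consonants shift forward by 7.
Applying it to growth: g(cons)+7=n, r(cons)+7=y, o(vowel)+2=q, w(cons)+7=d, t(cons)+7=a, h(cons)+7=o.

nyqdao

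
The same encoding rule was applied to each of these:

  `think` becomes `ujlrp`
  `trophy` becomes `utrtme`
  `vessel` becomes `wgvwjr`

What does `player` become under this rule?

qndcjx

In think: t→u is +1, h→j is +2, i→l is +3, n→r is +4 — the shift increases by 1 each position. Letter i (0-indexed) is shifted by i+1, so successive shifts are 1, 2, 3, ….
Applying it to player: p+1=q, l+2=n, a+3=d, y+4=c, e+5=j, r+6=x.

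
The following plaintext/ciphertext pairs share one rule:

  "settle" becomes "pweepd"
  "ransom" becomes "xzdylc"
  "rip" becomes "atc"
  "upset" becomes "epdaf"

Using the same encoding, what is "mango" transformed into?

The output letters match the input read backwards, each shifted +11: settle reversed is elttes. The word is reversed, then every letter is shifted forward by 11.
For mango: reverse → ognam; then shift: o+11=z, g+11=r, n+11=y, a+11=l, m+11=x.

zrylx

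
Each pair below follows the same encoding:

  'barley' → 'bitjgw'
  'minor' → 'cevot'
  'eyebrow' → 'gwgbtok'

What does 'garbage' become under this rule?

b(1)→b(1) and a(0)→i(8) fit y≡19x+8 (mod 26); the inverse of 19 mod 26 is 11. Treating letters as 0–25, the rule is x ↦ 19x + 8 (mod 26).
On garbage: g(6)→19·6+8≡18=s; a(0)→19·0+8≡8=i; r(17)→19·17+8≡19=t; b(1)→19·1+8≡1=b; a(0)→19·0+8≡8=i; g(6)→19·6+8≡18=s; e(4)→19·4+8≡6=g (all mod 26).

sitbisg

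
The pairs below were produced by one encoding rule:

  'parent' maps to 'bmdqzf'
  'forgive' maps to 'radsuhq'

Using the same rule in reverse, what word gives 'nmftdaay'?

bathroom

Compare letters: p→b is +12, a→m is +12, r→d is +12 — a constant shift. Each letter is shifted forward by 12 in the alphabet (a Caesar shift of +12).
Reversing it on nmftdaay: n−12=b, m−12=a, f−12=t, t−12=h, d−12=r, a−12=o, a−12=o, y−12=m.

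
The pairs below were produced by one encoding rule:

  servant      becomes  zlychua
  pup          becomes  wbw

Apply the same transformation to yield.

Compare letters: s→z is +7, e→l is +7, r→y is +7 — a constant shift. Each letter is shifted forward by 7 in the alphabet (a Caesar shift of +7).
On yield: y+7=f, i+7=p, e+7=l, l+7=s, d+7=k.

fplsk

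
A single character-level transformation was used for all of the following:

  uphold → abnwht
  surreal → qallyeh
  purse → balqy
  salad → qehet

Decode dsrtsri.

finding

u(20)→a(0) and p(15)→b(1) fit y≡5x+4 (mod 26); the inverse of 5 mod 26 is 21. Treating letters as 0–25, the rule is x ↦ 5x + 4 (mod 26).
Reversing it on dsrtsri: d(3)→21·(3−4)≡5=f; s(18)→21·(18−4)≡8=i; r(17)→21·(17−4)≡13=n; t(19)→21·(19−4)≡3=d; s(18)→21·(18−4)≡8=i; r(17)→21·(17−4)≡13=n; i(8)→21·(8−4)≡6=g (all mod 26).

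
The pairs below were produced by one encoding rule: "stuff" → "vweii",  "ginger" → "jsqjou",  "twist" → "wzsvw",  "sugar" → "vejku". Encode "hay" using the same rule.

kkb

Vowels shift forward by 10 and consonants shift forward by 3.
On hay: h(cons)+3=k, a(vowel)+10=k, y(cons)+3=b.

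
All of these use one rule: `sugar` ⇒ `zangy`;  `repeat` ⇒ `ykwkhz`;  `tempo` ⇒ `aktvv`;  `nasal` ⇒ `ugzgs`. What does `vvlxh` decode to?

opera

The shifts repeat in a cycle of length 2: positions 0,1,… shift by +7, +6, then the pattern repeats.
Undoing it on vvlxh: v−7=o, v−6=p, l−7=e, x−6=r, h−7=a.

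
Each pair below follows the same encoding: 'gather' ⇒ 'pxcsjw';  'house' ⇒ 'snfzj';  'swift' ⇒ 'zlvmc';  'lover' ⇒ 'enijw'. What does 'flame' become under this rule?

g(6)→p(15) and a(0)→x(23) fit y≡3x+23 (mod 26); the inverse of 3 mod 26 is 9. Each letter's alphabet position (a=0..z=25) is mapped through 3·x+23 mod 26 — an affine cipher.
On flame: f(5)→3·5+23≡12=m; l(11)→3·11+23≡4=e; a(0)→3·0+23≡23=x; m(12)→3·12+23≡7=h; e(4)→3·4+23≡9=j (all mod 26).

mexhj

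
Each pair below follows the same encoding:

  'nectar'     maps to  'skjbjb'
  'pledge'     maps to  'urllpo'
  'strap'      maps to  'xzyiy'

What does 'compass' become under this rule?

Letter i (0-indexed) is shifted by i+5, so successive shifts are 5, 6, 7, ….
Applying it to compass: c+5=h, o+6=u, m+7=t, p+8=x, a+9=j, s+10=c, s+11=d.

hutxjcd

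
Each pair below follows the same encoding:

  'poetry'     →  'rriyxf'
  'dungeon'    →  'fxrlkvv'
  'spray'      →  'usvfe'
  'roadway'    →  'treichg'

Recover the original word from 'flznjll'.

divided

Letter i (0-indexed) is shifted by i+2, so successive shifts are 2, 3, 4, ….
Decoding flznjll: f−2=d, l−3=i, z−4=v, n−5=i, j−6=d, l−7=e, l−8=d.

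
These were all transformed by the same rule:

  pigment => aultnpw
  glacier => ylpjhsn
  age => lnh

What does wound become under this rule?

kubvd

Two steps: reverse the string, then apply a Caesar shift of +7.
For wound: reverse → dnuow; then shift: d+7=k, n+7=u, u+7=b, o+7=v, w+7=d.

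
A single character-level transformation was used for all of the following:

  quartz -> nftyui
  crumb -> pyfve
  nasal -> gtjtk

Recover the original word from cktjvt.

plasma

q(16)→n(13) and u(20)→f(5) fit y≡11x+19 (mod 26); the inverse of 11 mod 26 is 19. This is an affine cipher: with a=0,…,z=25, each position x becomes (11x+19) mod 26.
Decoding cktjvt: c(2)→19·(2−19)≡15=p; k(10)→19·(10−19)≡11=l; t(19)→19·(19−19)≡0=a; j(9)→19·(9−19)≡18=s; v(21)→19·(21−19)≡12=m; t(19)→19·(19−19)≡0=a (all mod 26).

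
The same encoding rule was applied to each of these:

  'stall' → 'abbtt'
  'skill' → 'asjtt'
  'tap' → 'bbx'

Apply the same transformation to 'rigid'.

zjojl

The shift depends on letter class: consonant s→a is +8, but vowel a→b is +1. Vowels shift forward by 1 and consonants shift forward by 8.
On rigid: r(cons)+8=z, i(vowel)+1=j, g(cons)+8=o, i(vowel)+1=j, d(cons)+8=l.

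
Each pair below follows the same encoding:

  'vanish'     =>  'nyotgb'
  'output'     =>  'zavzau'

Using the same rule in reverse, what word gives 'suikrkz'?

The output letters match the input read backwards, each shifted +6: vanish reversed is hsinav. Two steps: reverse the string, then apply a Caesar shift of +6.
Decoding suikrkz: shift back: s−6=m, u−6=o, i−6=c, k−6=e, r−6=l, k−6=e, z−6=t → mocelet; then reverse → telecom.

telecom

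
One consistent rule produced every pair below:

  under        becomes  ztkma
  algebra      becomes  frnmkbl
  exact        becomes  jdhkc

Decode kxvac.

In under: u→z is +5, n→t is +6, d→k is +7, e→m is +8 — the shift increases by 1 each position. The shift increases by 1 at each position, starting from +5: 5, 6, 7, ….
Undoing it on kxvac: k−5=f, x−6=r, v−7=o, a−8=s, c−9=t.

frost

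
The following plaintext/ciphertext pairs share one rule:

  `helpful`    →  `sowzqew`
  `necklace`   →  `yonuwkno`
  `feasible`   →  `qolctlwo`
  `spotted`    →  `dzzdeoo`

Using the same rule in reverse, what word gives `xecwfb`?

murmur

The shifts repeat in a cycle of length 2: positions 0,1,… shift by +11, +10, then the pattern repeats.
Reversing it on xecwfb: x−11=m, e−10=u, c−11=r, w−10=m, f−11=u, b−10=r.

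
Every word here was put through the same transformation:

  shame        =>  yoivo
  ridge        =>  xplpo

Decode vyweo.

prove

In shame: s→y is +6, h→o is +7, a→i is +8, m→v is +9 — the shift increases by 1 each position. Letter i (0-indexed) is shifted by i+6, so successive shifts are 6, 7, 8, ….
Reversing it on vyweo: v−6=p, y−7=r, w−8=o, e−9=v, o−10=e.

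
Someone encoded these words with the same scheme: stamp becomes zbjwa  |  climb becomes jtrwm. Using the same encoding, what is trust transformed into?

azdce

Each letter shifts forward by (position + 7), i.e. 7, 8, 9, … — the shift grows by one for each successive letter.
Applying it to trust: t+7=a, r+8=z, u+9=d, s+10=c, t+11=e.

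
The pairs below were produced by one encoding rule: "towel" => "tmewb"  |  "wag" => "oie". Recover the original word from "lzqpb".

third

The output letters match the input read backwards, each shifted +8: towel reversed is lewot. The word is reversed, then every letter is shifted forward by 8.
Reversing it on lzqpb: shift back: l−8=d, z−8=r, q−8=i, p−8=h, b−8=t → driht; then reverse → third.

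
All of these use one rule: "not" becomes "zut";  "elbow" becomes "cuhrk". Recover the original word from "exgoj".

The output letters match the input read backwards, each shifted +6: not reversed is ton. Read the word backwards and shift each letter +6.
Decoding exgoj: shift back: e−6=y, x−6=r, g−6=a, o−6=i, j−6=d → yraid; then reverse → diary.

diary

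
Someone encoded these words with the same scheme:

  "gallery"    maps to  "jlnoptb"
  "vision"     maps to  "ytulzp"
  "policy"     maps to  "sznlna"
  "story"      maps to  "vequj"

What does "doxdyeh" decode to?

advance

Shifts by position in gallery: pos 0: g→j (+3), pos 1: a→l (+11), pos 2: l→n (+2), pos 3: l→o (+3), pos 4: e→p (+11), pos 5: r→t (+2) — repeating every 3. The shifts repeat in a cycle of length 3: positions 0,1,… shift by +3, +11, +2, then the pattern repeats.
Decoding doxdyeh: d−3=a, o−11=d, x−2=v, d−3=a, y−11=n, e−2=c, h−3=e.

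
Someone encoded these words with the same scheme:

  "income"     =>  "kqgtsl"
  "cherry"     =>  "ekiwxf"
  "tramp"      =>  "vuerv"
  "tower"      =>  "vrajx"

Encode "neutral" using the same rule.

In income: i→k is +2, n→q is +3, c→g is +4, o→t is +5 — the shift increases by 1 each position. Letter i (0-indexed) is shifted by i+2, so successive shifts are 2, 3, 4, ….
Applying it to neutral: n+2=p, e+3=h, u+4=y, t+5=y, r+6=x, a+7=h, l+8=t.

phyyxht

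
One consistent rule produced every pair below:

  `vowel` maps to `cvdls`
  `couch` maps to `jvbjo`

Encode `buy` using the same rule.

Every letter moves 7 places later in the alphabet, wrapping around z→a.
Applying it to buy: b+7=i, u+7=b, y+7=f.

ibf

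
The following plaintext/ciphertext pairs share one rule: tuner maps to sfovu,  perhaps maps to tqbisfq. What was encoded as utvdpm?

locust

Read the word backwards and shift each letter +1.
Decoding utvdpm: shift back: u−1=t, t−1=s, v−1=u, d−1=c, p−1=o, m−1=l → tsucol; then reverse → locust.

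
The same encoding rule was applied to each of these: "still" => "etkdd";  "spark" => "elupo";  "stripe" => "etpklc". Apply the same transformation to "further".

riptvcp

s(18)→e(4) and t(19)→t(19) fit y≡15x+20 (mod 26); the inverse of 15 mod 26 is 7. Treating letters as 0–25, the rule is x ↦ 15x + 20 (mod 26).
Applying it to further: f(5)→15·5+20≡17=r; u(20)→15·20+20≡8=i; r(17)→15·17+20≡15=p; t(19)→15·19+20≡19=t; h(7)→15·7+20≡21=v; e(4)→15·4+20≡2=c; r(17)→15·17+20≡15=p (all mod 26).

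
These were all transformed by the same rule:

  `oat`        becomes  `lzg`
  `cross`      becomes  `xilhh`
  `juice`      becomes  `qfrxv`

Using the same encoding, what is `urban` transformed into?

fiyzm

Each pair mirrors across the alphabet (o↔l, a↔z, t↔g): positions sum to 25. Each letter is replaced by its mirror in the alphabet: a↔z, b↔y, c↔x, and so on (the Atbash cipher).
Applying it to urban: u↔f, r↔i, b↔y, a↔z, n↔m.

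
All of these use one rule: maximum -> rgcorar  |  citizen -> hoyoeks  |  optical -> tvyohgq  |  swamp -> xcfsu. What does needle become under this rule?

A repeating key of period 2 is used — shifts +5, +6 over and over.
Applying it to needle: n+5=s, e+6=k, e+5=j, d+6=j, l+5=q, e+6=k.

skjjqk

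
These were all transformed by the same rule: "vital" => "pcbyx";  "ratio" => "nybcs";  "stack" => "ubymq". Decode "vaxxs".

v(21)→p(15) and i(8)→c(2) fit y≡7x+24 (mod 26); the inverse of 7 mod 26 is 15. Each letter's alphabet position (a=0..z=25) is mapped through 7·x+24 mod 26 — an affine cipher.
Reversing it on vaxxs: v(21)→15·(21−24)≡7=h; a(0)→15·(0−24)≡4=e; x(23)→15·(23−24)≡11=l; x(23)→15·(23−24)≡11=l; s(18)→15·(18−24)≡14=o (all mod 26).

hello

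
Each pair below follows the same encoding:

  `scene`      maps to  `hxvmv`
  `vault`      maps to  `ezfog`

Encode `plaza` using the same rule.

kozaz

Each pair mirrors across the alphabet (s↔h, c↔x, e↔v): positions sum to 25. Letters are reflected about the middle of the alphabet (position → 25−position): Atbash.
Applying it to plaza: p↔k, l↔o, a↔z, z↔a, a↔z.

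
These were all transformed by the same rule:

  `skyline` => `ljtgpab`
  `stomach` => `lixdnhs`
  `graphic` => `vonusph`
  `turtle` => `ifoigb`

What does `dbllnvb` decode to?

s(18)→l(11) and k(10)→j(9) fit y≡23x+13 (mod 26); the inverse of 23 mod 26 is 17. This is an affine cipher: with a=0,…,z=25, each position x becomes (23x+13) mod 26.
Decoding dbllnvb: d(3)→17·(3−13)≡12=m; b(1)→17·(1−13)≡4=e; l(11)→17·(11−13)≡18=s; l(11)→17·(11−13)≡18=s; n(13)→17·(13−13)≡0=a; v(21)→17·(21−13)≡6=g; b(1)→17·(1−13)≡4=e (all mod 26).

message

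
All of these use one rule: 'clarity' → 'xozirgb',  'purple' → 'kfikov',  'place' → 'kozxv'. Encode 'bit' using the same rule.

yrg

Each pair mirrors across the alphabet (c↔x, l↔o, a↔z): positions sum to 25. This is the alphabet-reversal cipher (Atbash): a becomes z, b becomes y, etc.
For bit: b↔y, i↔r, t↔g.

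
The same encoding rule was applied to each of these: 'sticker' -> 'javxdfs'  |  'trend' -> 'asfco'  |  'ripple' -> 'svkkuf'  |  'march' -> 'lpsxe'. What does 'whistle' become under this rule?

s(18)→j(9) and t(19)→a(0) fit y≡17x+15 (mod 26); the inverse of 17 mod 26 is 23. This is an affine cipher: with a=0,…,z=25, each position x becomes (17x+15) mod 26.
Applying it to whistle: w(22)→17·22+15≡25=z; h(7)→17·7+15≡4=e; i(8)→17·8+15≡21=v; s(18)→17·18+15≡9=j; t(19)→17·19+15≡0=a; l(11)→17·11+15≡20=u; e(4)→17·4+15≡5=f (all mod 26).

zevjauf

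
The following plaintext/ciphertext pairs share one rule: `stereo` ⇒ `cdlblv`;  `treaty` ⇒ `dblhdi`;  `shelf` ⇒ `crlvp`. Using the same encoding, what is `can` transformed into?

mhx

The shift depends on letter class: consonant s→c is +10, but vowel e→l is +7. Vowels shift forward by 7 and consonants shift forward by 10.
On can: c(cons)+10=m, a(vowel)+7=h, n(cons)+10=x.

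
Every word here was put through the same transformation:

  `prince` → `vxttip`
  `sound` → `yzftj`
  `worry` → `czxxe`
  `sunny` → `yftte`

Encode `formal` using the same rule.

Vowels shift forward by 11 and consonants shift forward by 6.
Applying it to formal: f(cons)+6=l, o(vowel)+11=z, r(cons)+6=x, m(cons)+6=s, a(vowel)+11=l, l(cons)+6=r.

lzxslr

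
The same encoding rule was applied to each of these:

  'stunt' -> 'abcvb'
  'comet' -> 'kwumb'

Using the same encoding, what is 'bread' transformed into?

Compare letters: s→a is +8, t→b is +8, u→c is +8 — a constant shift. Each letter is shifted forward by 8 in the alphabet (a Caesar shift of +8).
Applying it to bread: b+8=j, r+8=z, e+8=m, a+8=i, d+8=l.

jzmil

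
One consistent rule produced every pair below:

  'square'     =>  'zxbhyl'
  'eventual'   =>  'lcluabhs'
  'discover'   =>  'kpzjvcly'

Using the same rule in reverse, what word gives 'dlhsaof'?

This is a Caesar cipher with shift 7.
Undoing it on dlhsaof: d−7=w, l−7=e, h−7=a, s−7=l, a−7=t, o−7=h, f−7=y.

wealthy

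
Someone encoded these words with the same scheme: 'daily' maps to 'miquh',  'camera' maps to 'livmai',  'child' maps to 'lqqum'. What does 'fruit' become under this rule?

oacqc

The shift depends on letter class: consonant d→m is +9, but vowel a→i is +8. Two shifts are in play — +8 for a/e/i/o/u, +9 for every other letter.
On fruit: f(cons)+9=o, r(cons)+9=a, u(vowel)+8=c, i(vowel)+8=q, t(cons)+9=c.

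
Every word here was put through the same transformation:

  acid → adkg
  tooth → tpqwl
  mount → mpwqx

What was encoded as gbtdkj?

garage

The shift increases by 1 at each position, starting from +0: 0, 1, 2, ….
Decoding gbtdkj: g−0=g, b−1=a, t−2=r, d−3=a, k−4=g, j−5=e.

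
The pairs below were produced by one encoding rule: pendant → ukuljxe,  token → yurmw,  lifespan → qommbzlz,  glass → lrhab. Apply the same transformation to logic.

In pendant: p→u is +5, e→k is +6, n→u is +7, d→l is +8 — the shift increases by 1 each position. Letter i (0-indexed) is shifted by i+5, so successive shifts are 5, 6, 7, ….
Applying it to logic: l+5=q, o+6=u, g+7=n, i+8=q, c+9=l.

qunql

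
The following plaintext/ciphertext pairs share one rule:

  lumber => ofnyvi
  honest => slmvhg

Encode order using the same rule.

Each letter is replaced by its mirror in the alphabet: a↔z, b↔y, c↔x, and so on (the Atbash cipher).
Applying it to order: o↔l, r↔i, d↔w, e↔v, r↔i.

liwvi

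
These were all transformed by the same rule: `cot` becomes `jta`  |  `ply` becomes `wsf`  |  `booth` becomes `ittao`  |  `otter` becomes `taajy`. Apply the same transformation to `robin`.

The rule splits by letter class: vowels +5, consonants +7.
Applying it to robin: r(cons)+7=y, o(vowel)+5=t, b(cons)+7=i, i(vowel)+5=n, n(cons)+7=u.

ytinu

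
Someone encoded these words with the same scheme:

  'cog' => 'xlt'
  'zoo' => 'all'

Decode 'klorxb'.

Each letter is replaced by its mirror in the alphabet: a↔z, b↔y, c↔x, and so on (the Atbash cipher).
Reversing it on klorxb: k↔p, l↔o, o↔l, r↔i, x↔c, b↔y.

policy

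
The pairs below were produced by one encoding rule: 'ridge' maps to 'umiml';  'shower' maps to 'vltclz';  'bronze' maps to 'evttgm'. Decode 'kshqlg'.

The shift increases by 1 at each position, starting from +3: 3, 4, 5, ….
Decoding kshqlg: k−3=h, s−4=o, h−5=c, q−6=k, l−7=e, g−8=y.

hockey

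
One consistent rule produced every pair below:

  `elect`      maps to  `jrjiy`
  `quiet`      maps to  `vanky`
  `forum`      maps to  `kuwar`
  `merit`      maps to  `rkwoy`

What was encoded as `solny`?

night

It's a Vigenère-style cipher with numeric key [5,6]: position i shifts by key[i mod 2].
Decoding solny: s−5=n, o−6=i, l−5=g, n−6=h, y−5=t.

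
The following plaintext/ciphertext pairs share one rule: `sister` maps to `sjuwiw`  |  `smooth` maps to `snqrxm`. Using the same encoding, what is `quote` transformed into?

In sister: s→s is +0, i→j is +1, s→u is +2, t→w is +3 — the shift increases by 1 each position. The shift increases by 1 at each position, starting from +0: 0, 1, 2, ….
On quote: q+0=q, u+1=v, o+2=q, t+3=w, e+4=i.

qvqwi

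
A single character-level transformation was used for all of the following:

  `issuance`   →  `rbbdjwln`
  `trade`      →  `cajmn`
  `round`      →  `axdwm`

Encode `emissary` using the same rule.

nvrbbjah

Compare letters: i→r is +9, s→b is +9, s→b is +9 — a constant shift. Each letter is shifted forward by 9 in the alphabet (a Caesar shift of +9).
On emissary: e+9=n, m+9=v, i+9=r, s+9=b, s+9=b, a+9=j, r+9=a, y+9=h.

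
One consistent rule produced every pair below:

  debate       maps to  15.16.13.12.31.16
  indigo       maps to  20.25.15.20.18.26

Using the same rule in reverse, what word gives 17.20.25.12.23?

d is letter #4 and maps to 15: an offset of 11. Letters become their 1-based position plus 11 (so a→12, b→13, …).
Undoing it on 17.20.25.12.23: 17→(17−11)÷1=6=f, 20→(20−11)÷1=9=i, 25→(25−11)÷1=14=n, 12→(12−11)÷1=1=a, 23→(23−11)÷1=12=l.

final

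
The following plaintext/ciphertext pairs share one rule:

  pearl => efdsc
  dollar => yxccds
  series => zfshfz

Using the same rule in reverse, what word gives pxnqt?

young

This is an affine cipher: with a=0,…,z=25, each position x becomes (7x+3) mod 26.
Reversing it on pxnqt: p(15)→15·(15−3)≡24=y; x(23)→15·(23−3)≡14=o; n(13)→15·(13−3)≡20=u; q(16)→15·(16−3)≡13=n; t(19)→15·(19−3)≡6=g (all mod 26).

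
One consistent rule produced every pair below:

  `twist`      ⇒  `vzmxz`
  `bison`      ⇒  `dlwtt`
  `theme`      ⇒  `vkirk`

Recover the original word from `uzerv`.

In twist: t→v is +2, w→z is +3, i→m is +4, s→x is +5 — the shift increases by 1 each position. Letter i (0-indexed) is shifted by i+2, so successive shifts are 2, 3, 4, ….
Decoding uzerv: u−2=s, z−3=w, e−4=a, r−5=m, v−6=p.

swamp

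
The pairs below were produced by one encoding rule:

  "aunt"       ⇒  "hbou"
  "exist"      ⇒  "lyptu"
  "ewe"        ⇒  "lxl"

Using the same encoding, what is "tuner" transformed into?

The shift depends on letter class: consonant n→o is +1, but vowel a→h is +7. Two shifts are in play — +7 for a/e/i/o/u, +1 for every other letter.
For tuner: t(cons)+1=u, u(vowel)+7=b, n(cons)+1=o, e(vowel)+7=l, r(cons)+1=s.

ubols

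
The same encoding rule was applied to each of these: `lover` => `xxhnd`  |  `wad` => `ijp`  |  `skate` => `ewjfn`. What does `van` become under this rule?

The shift depends on letter class: consonant l→x is +12, but vowel o→x is +9. The rule splits by letter class: vowels +9, consonants +12.
On van: v(cons)+12=h, a(vowel)+9=j, n(cons)+12=z.

hjz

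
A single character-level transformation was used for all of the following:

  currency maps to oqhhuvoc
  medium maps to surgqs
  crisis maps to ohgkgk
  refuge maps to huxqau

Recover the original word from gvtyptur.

involved

c(2)→o(14) and u(20)→q(16) fit y≡3x+8 (mod 26); the inverse of 3 mod 26 is 9. Treating letters as 0–25, the rule is x ↦ 3x + 8 (mod 26).
Decoding gvtyptur: g(6)→9·(6−8)≡8=i; v(21)→9·(21−8)≡13=n; t(19)→9·(19−8)≡21=v; y(24)→9·(24−8)≡14=o; p(15)→9·(15−8)≡11=l; t(19)→9·(19−8)≡21=v; u(20)→9·(20−8)≡4=e; r(17)→9·(17−8)≡3=d (all mod 26).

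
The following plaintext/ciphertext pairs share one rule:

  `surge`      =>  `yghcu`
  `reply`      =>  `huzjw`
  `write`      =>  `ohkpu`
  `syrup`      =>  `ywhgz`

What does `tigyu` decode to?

house

s(18)→y(24) and u(20)→g(6) fit y≡17x+4 (mod 26); the inverse of 17 mod 26 is 23. Each letter's alphabet position (a=0..z=25) is mapped through 17·x+4 mod 26 — an affine cipher.
Decoding tigyu: t(19)→23·(19−4)≡7=h; i(8)→23·(8−4)≡14=o; g(6)→23·(6−4)≡20=u; y(24)→23·(24−4)≡18=s; u(20)→23·(20−4)≡4=e (all mod 26).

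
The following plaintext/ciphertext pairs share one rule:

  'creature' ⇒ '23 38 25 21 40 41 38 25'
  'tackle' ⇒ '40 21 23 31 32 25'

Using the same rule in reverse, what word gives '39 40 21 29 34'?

stain

c is letter #3 and maps to 23: an offset of 20. The number is (letter's place in the alphabet, a=1) + 20.
Reversing it on 39 40 21 29 34: 39→(39−20)÷1=19=s, 40→(40−20)÷1=20=t, 21→(21−20)÷1=1=a, 29→(29−20)÷1=9=i, 34→(34−20)÷1=14=n.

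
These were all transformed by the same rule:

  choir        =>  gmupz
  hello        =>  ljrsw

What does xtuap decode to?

tooth

In choir: c→g is +4, h→m is +5, o→u is +6, i→p is +7 — the shift increases by 1 each position. Letter i (0-indexed) is shifted by i+4, so successive shifts are 4, 5, 6, ….
Reversing it on xtuap: x−4=t, t−5=o, u−6=o, a−7=t, p−8=h.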